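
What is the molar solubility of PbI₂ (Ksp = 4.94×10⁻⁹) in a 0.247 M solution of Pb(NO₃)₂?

7.07×10⁻⁵ M

PbI₂(s) ⇌ Pb²⁺(aq) + 2 I⁻(aq)
With Pb²⁺ already at 0.247 M and s small, take [Pb²⁺] ≈ 0.247 M and [I⁻] = 2s.
Ksp = [Pb²⁺][I⁻]^2 = (0.247)(2s)^2
(2s)^2 = 4.94×10⁻⁹ / (0.247) = 2.00×10⁻⁸
s = 7.07×10⁻⁵ M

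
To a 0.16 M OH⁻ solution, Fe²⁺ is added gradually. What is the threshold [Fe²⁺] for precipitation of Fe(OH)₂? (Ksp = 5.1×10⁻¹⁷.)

2.0×10⁻¹⁵ M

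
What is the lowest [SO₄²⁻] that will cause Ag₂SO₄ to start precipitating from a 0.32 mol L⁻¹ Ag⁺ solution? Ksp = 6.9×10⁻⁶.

Precipitation of each salt begins when its ion product equals Ksp.
Ag₂SO₄(s) ⇌ 2 Ag⁺(aq) + SO₄²⁻(aq)
Ksp = [Ag⁺]^2[SO₄²⁻] = [SO₄²⁻](0.32)^2
[SO₄²⁻] = 6.9×10⁻⁶ / (0.32)^2 = 6.7×10⁻⁵
[SO₄²⁻] = 6.7×10⁻⁵ mol L⁻¹

6.7×10⁻⁵ M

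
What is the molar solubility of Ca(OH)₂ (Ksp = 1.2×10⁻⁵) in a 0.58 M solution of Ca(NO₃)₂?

2.3×10⁻³ M

Ca(OH)₂(s) ⇌ Ca²⁺(aq) + 2 OH⁻(aq)
With Ca²⁺ already at 0.58 M and s small, take [Ca²⁺] ≈ 0.58 M and [OH⁻] = 2s.
Ksp = [Ca²⁺][OH⁻]^2 = (0.58)(2s)^2
(2s)^2 = 1.2×10⁻⁵ / (0.58) = 2.1×10⁻⁵
s = 2.3×10⁻³ M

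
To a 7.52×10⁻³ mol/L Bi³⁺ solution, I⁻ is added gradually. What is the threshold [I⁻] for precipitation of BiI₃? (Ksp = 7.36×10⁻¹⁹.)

4.61×10⁻⁶ M

Each salt precipitates once Q = Ksp for that salt.
BiI₃(s) ⇌ Bi³⁺(aq) + 3 I⁻(aq)
Ksp = [Bi³⁺][I⁻]^3 = [I⁻]^3(7.52×10⁻³)
[I⁻]^3 = 7.36×10⁻¹⁹ / (7.52×10⁻³) = 9.79×10⁻¹⁷
[I⁻] = 4.61×10⁻⁶ mol/L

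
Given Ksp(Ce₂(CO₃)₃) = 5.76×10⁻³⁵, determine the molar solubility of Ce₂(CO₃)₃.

Ce₂(CO₃)₃(s) ⇌ 2 Ce³⁺(aq) + 3 CO₃²⁻(aq)
With molar solubility s: [Ce³⁺] = 2s, [CO₃²⁻] = 3s.
Ksp = [Ce³⁺]^2[CO₃²⁻]^3 = (2s)^2 · (3s)^3 = 108s^5
108s^5 = 5.76×10⁻³⁵  ⇒  s^5 = 5.33×10⁻³⁷
s = 5.56×10⁻⁸ mol/L

5.56×10⁻⁸ M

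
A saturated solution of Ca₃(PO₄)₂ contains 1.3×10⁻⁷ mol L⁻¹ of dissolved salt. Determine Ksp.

Ca₃(PO₄)₂(s) ⇌ 3 Ca²⁺(aq) + 2 PO₄³⁻(aq)
Call the molar solubility s, so that [Ca²⁺] = 3s and [PO₄³⁻] = 2s.
Ksp = [Ca²⁺]^3[PO₄³⁻]^2 = (3s)^3 · (2s)^2 = 108s^5
Ksp = 108 × (1.3×10⁻⁷)^5 = 4.0×10⁻³³

Ksp = 4.0×10⁻³³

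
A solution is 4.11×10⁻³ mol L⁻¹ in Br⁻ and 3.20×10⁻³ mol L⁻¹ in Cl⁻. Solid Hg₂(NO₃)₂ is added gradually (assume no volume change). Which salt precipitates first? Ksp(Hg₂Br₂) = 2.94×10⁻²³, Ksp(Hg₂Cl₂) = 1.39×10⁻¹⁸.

Precipitation of each salt begins when its ion product equals Ksp.
For Hg₂Br₂: [Hg₂²⁺] = (Ksp/[Br⁻]^2) = 1.74×10⁻¹⁸ mol L⁻¹
For Hg₂Cl₂: [Hg₂²⁺] = (Ksp/[Cl⁻]^2) = 1.36×10⁻¹³ mol L⁻¹
The smaller threshold [Hg₂²⁺] is reached first, so Hg₂Br₂ precipitates first.

Hg₂Br₂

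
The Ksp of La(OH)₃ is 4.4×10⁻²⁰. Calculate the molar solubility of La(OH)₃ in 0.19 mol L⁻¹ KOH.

La(OH)₃(s) ⇌ La³⁺(aq) + 3 OH⁻(aq)
With OH⁻ already at 0.19 mol L⁻¹ and s small, take [OH⁻] ≈ 0.19 mol L⁻¹ and [La³⁺] = s.
Ksp = [La³⁺][OH⁻]^3 = s(0.19)^3
s = 4.4×10⁻²⁰ / (0.19)^3 = 6.4×10⁻¹⁸
s = 6.4×10⁻¹⁸ mol L⁻¹

6.4×10⁻¹⁸ M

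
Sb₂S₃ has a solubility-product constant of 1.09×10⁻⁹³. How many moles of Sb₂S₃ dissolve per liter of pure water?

1.00×10⁻¹⁹ M

Sb₂S₃(s) ⇌ 2 Sb³⁺(aq) + 3 S²⁻(aq)
Let s be the molar solubility. Then [Sb³⁺] = 2s and [S²⁻] = 3s.
Ksp = [Sb³⁺]^2[S²⁻]^3 = (2s)^2 · (3s)^3 = 108s^5
108s^5 = 1.09×10⁻⁹³  ⇒  s^5 = 1.01×10⁻⁹⁵
s = (1.01×10⁻⁹⁵)^(1/5) = 1.00×10⁻¹⁹ mol/L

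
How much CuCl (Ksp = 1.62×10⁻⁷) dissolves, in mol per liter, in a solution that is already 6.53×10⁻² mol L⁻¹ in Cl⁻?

CuCl(s) ⇌ Cu⁺(aq) + Cl⁻(aq)
Cl⁻ is already present at 6.53×10⁻² mol L⁻¹. If s mol/L of CuCl dissolves, [Cu⁺] = s while [Cl⁻] ≈ 6.53×10⁻² mol L⁻¹.
Ksp = [Cu⁺][Cl⁻] = s(6.53×10⁻²)
s = 1.62×10⁻⁷ / (6.53×10⁻²) = 2.48×10⁻⁶
s = 2.48×10⁻⁶ mol L⁻¹

2.48×10⁻⁶ M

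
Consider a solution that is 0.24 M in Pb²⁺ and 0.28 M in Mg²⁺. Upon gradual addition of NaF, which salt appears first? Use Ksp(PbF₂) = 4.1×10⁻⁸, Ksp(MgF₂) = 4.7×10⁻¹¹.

Precipitation of each salt begins when its ion product equals Ksp.
For PbF₂: [F⁻] = (Ksp/[Pb²⁺])^(1/2) = 4.1×10⁻⁴ M
For MgF₂: [F⁻] = (Ksp/[Mg²⁺])^(1/2) = 1.3×10⁻⁵ M
The smaller threshold [F⁻] is reached first, so MgF₂ precipitates first.

MgF₂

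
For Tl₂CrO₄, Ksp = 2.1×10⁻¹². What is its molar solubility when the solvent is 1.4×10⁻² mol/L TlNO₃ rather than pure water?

Tl₂CrO₄(s) ⇌ 2 Tl⁺(aq) + CrO₄²⁻(aq)
Tl⁺ is already present at 1.4×10⁻² mol/L. If s mol/L of Tl₂CrO₄ dissolves, [CrO₄²⁻] = s while [Tl⁺] ≈ 1.4×10⁻² mol/L.
Ksp = [Tl⁺]^2[CrO₄²⁻] = (1.4×10⁻²)^2s
s = 2.1×10⁻¹² / (1.4×10⁻²)^2 = 1.1×10⁻⁸
s = 1.1×10⁻⁸ mol/L

1.1×10⁻⁸ M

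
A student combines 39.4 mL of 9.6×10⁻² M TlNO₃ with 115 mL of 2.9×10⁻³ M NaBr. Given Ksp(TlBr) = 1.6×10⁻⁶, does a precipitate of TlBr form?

Yes

After mixing, V = 39.4 mL + 115 mL = 154.4 mL.
[Tl⁺] = (9.6×10⁻²)(39.4)/154.4 = 2.4×10⁻² M
[Br⁻] = (2.9×10⁻³)(115)/154.4 = 2.2×10⁻³ M
Q = [Tl⁺][Br⁻] = 5.3×10⁻⁵
Q = 5.3×10⁻⁵ > Ksp = 1.6×10⁻⁶, so the solution is supersaturated and TlBr precipitates.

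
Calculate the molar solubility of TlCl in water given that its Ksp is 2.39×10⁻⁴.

1.55×10⁻² M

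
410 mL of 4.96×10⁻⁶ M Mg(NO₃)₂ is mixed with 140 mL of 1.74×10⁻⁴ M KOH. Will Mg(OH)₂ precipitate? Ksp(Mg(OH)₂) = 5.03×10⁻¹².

No

Total volume after mixing = 410 + 140 = 550 mL.
[Mg²⁺] = (4.96×10⁻⁶)(410)/550 = 3.70×10⁻⁶ M
[OH⁻] = (1.74×10⁻⁴)(140)/550 = 4.43×10⁻⁵ M
Q = [Mg²⁺][OH⁻]^2 = 7.25×10⁻¹⁵
Q = 7.25×10⁻¹⁵ < Ksp = 5.03×10⁻¹², so the solution is unsaturated and no precipitate forms.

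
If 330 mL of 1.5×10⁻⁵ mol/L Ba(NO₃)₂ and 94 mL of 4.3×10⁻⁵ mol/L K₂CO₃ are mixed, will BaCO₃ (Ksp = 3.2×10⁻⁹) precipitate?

After mixing, V = 330 mL + 94 mL = 424 mL.
[Ba²⁺] = (1.5×10⁻⁵)(330)/424 = 1.2×10⁻⁵ mol/L
[CO₃²⁻] = (4.3×10⁻⁵)(94)/424 = 9.5×10⁻⁶ mol/L
Q = [Ba²⁺][CO₃²⁻] = 1.1×10⁻¹⁰
Since Q (1.1×10⁻¹⁰) is less than Ksp (3.2×10⁻⁹), no BaCO₃ precipitates.

No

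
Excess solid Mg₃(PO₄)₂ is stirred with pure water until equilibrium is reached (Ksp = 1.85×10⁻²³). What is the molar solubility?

1.11×10⁻⁵ M

Mg₃(PO₄)₂(s) ⇌ 3 Mg²⁺(aq) + 2 PO₄³⁻(aq)
For each mole of Mg₃(PO₄)₂ that dissolves per liter, [Mg²⁺] = 3s and [PO₄³⁻] = 2s; let s denote this solubility.
Ksp = [Mg²⁺]^3[PO₄³⁻]^2 = (3s)^3 · (2s)^2 = 108s^5
108s^5 = 1.85×10⁻²³  ⇒  s^5 = 1.71×10⁻²⁵
s = (1.71×10⁻²⁵)^(1/5) = 1.11×10⁻⁵ mol L⁻¹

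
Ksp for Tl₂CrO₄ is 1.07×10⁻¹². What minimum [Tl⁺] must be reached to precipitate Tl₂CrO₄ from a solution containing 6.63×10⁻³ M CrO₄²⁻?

1.27×10⁻⁵ M

Precipitation begins when Q = Ksp.
Tl₂CrO₄(s) ⇌ 2 Tl⁺(aq) + CrO₄²⁻(aq)
Ksp = [Tl⁺]^2[CrO₄²⁻] = [Tl⁺]^2(6.63×10⁻³)
[Tl⁺]^2 = 1.07×10⁻¹² / (6.63×10⁻³) = 1.61×10⁻¹⁰
[Tl⁺] = 1.27×10⁻⁵ M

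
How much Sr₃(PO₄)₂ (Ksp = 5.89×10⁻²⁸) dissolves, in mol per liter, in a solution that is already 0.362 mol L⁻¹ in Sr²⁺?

5.57×10⁻¹⁴ M

Sr₃(PO₄)₂(s) ⇌ 3 Sr²⁺(aq) + 2 PO₄³⁻(aq)
The solution already contains Sr²⁺ at 0.362 mol L⁻¹. Let s be the molar solubility of Sr₃(PO₄)₂.
[Sr²⁺] ≈ 0.362 mol L⁻¹ (common ion dominates); [PO₄³⁻] = 2s.
Ksp = [Sr²⁺]^3[PO₄³⁻]^2 = (0.362)^3(2s)^2
(2s)^2 = 5.89×10⁻²⁸ / (0.362)^3 = 1.24×10⁻²⁶
s = 5.57×10⁻¹⁴ mol L⁻¹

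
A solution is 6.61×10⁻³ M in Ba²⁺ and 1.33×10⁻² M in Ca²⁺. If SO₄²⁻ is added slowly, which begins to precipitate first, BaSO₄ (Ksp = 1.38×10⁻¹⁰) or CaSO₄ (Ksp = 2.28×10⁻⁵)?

Each salt precipitates once Q = Ksp for that salt.
For BaSO₄: [SO₄²⁻] = (Ksp/[Ba²⁺]) = 2.09×10⁻⁸ M
For CaSO₄: [SO₄²⁻] = (Ksp/[Ca²⁺]) = 1.71×10⁻³ M
The smaller threshold [SO₄²⁻] is reached first, so BaSO₄ precipitates first.

BaSO₄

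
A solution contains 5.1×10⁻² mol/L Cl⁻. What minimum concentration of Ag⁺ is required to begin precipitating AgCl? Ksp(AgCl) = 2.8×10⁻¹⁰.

5.5×10⁻⁹ M

Precipitation begins when Q = Ksp.
AgCl(s) ⇌ Ag⁺(aq) + Cl⁻(aq)
Ksp = [Ag⁺][Cl⁻] = [Ag⁺](5.1×10⁻²)
[Ag⁺] = 2.8×10⁻¹⁰ / (5.1×10⁻²) = 5.5×10⁻⁹
[Ag⁺] = 5.5×10⁻⁹ mol/L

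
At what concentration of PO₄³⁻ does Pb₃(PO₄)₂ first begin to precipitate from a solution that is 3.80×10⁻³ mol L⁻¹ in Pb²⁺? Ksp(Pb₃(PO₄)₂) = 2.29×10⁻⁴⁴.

A salt starts to precipitate once the ion product Q reaches its Ksp.
Pb₃(PO₄)₂(s) ⇌ 3 Pb²⁺(aq) + 2 PO₄³⁻(aq)
Ksp = [Pb²⁺]^3[PO₄³⁻]^2 = [PO₄³⁻]^2(3.80×10⁻³)^3
[PO₄³⁻]^2 = 2.29×10⁻⁴⁴ / (3.80×10⁻³)^3 = 4.17×10⁻³⁷
[PO₄³⁻] = 6.46×10⁻¹⁹ mol L⁻¹

6.46×10⁻¹⁹ M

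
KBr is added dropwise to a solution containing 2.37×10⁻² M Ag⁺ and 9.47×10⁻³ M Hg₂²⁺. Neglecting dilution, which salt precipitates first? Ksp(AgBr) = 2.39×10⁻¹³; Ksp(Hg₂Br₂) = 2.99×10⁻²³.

Precipitation of each salt begins when its ion product equals Ksp.
For AgBr: [Br⁻] = (Ksp/[Ag⁺]) = 1.01×10⁻¹¹ M
For Hg₂Br₂: [Br⁻] = (Ksp/[Hg₂²⁺])^(1/2) = 5.62×10⁻¹¹ M
Since AgBr needs less Br⁻ to reach saturation, it precipitates first.

AgBr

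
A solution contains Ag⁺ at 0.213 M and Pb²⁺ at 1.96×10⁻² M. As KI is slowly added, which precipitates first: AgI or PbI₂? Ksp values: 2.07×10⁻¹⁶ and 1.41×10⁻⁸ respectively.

AgI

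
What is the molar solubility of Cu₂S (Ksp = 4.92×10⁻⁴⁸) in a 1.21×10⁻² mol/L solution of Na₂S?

Cu₂S(s) ⇌ 2 Cu⁺(aq) + S²⁻(aq)
With S²⁻ already at 1.21×10⁻² mol/L and s small, take [S²⁻] ≈ 1.21×10⁻² mol/L and [Cu⁺] = 2s.
Ksp = [Cu⁺]^2[S²⁻] = (2s)^2(1.21×10⁻²)
(2s)^2 = 4.92×10⁻⁴⁸ / (1.21×10⁻²) = 4.07×10⁻⁴⁶
s = 1.01×10⁻²³ mol/L

1.01×10⁻²³ M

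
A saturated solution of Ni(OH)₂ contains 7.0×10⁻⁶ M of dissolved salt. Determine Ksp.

Ni(OH)₂(s) ⇌ Ni²⁺(aq) + 2 OH⁻(aq)
For each mole of Ni(OH)₂ that dissolves per liter, [Ni²⁺] = s and [OH⁻] = 2s; let s denote this solubility.
Ksp = [Ni²⁺][OH⁻]^2 = s · (2s)^2 = 4s^3
Ksp = 4 × (7.0×10⁻⁶)^3 = 1.4×10⁻¹⁵

Ksp = 1.4×10⁻¹⁵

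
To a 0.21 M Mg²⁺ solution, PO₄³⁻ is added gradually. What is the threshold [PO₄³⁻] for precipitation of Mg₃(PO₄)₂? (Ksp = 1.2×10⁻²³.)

3.6×10⁻¹¹ M

The threshold for precipitation is Q = Ksp.
Mg₃(PO₄)₂(s) ⇌ 3 Mg²⁺(aq) + 2 PO₄³⁻(aq)
Ksp = [Mg²⁺]^3[PO₄³⁻]^2 = [PO₄³⁻]^2(0.21)^3
[PO₄³⁻]^2 = 1.2×10⁻²³ / (0.21)^3 = 1.3×10⁻²¹
[PO₄³⁻] = 3.6×10⁻¹¹ M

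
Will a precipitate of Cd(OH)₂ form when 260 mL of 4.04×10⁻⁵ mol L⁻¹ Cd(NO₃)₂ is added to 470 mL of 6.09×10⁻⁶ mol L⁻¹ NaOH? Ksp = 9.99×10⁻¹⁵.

No

Total volume after mixing = 260 + 470 = 730 mL.
[Cd²⁺] = (4.04×10⁻⁵)(260)/730 = 1.44×10⁻⁵ mol L⁻¹
[OH⁻] = (6.09×10⁻⁶)(470)/730 = 3.92×10⁻⁶ mol L⁻¹
Q = [Cd²⁺][OH⁻]^2 = 2.21×10⁻¹⁶
Q = 2.21×10⁻¹⁶ < Ksp = 9.99×10⁻¹⁵, so the solution is unsaturated and no precipitate forms.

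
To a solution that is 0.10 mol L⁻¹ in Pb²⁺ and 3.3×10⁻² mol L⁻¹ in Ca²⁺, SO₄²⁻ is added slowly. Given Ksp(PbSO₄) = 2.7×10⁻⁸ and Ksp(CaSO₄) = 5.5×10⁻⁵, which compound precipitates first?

PbSO₄

A salt starts to precipitate once the ion product Q reaches its Ksp.
For PbSO₄: [SO₄²⁻] = (Ksp/[Pb²⁺]) = 2.7×10⁻⁷ mol L⁻¹
For CaSO₄: [SO₄²⁻] = (Ksp/[Ca²⁺]) = 1.7×10⁻³ mol L⁻¹
PbSO₄ requires the lower [SO₄²⁻], so it precipitates first.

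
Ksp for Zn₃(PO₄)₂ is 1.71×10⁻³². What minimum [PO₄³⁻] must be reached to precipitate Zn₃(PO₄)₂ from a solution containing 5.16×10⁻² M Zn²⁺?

1.12×10⁻¹⁴ M

Precipitation of each salt begins when its ion product equals Ksp.
Zn₃(PO₄)₂(s) ⇌ 3 Zn²⁺(aq) + 2 PO₄³⁻(aq)
Ksp = [Zn²⁺]^3[PO₄³⁻]^2 = [PO₄³⁻]^2(5.16×10⁻²)^3
[PO₄³⁻]^2 = 1.71×10⁻³² / (5.16×10⁻²)^3 = 1.24×10⁻²⁸
[PO₄³⁻] = 1.12×10⁻¹⁴ M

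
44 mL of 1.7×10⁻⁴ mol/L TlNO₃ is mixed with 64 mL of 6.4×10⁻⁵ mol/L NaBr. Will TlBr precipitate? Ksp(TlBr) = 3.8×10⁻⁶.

No

Total volume after mixing = 44 + 64 = 108 mL.
[Tl⁺] = (1.7×10⁻⁴)(44)/108 = 6.9×10⁻⁵ mol/L
[Br⁻] = (6.4×10⁻⁵)(64)/108 = 3.8×10⁻⁵ mol/L
Q = [Tl⁺][Br⁻] = 2.6×10⁻⁹
Q < Ksp (2.6×10⁻⁹ vs 3.8×10⁻⁶); the solution remains unsaturated and no precipitate forms.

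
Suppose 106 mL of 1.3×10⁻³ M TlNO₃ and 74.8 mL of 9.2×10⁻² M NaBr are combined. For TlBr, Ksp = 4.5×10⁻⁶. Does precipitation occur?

Total volume after mixing = 106 + 74.8 = 180.8 mL.
[Tl⁺] = (1.3×10⁻³)(106)/180.8 = 7.6×10⁻⁴ M
[Br⁻] = (9.2×10⁻²)(74.8)/180.8 = 3.8×10⁻² M
Q = [Tl⁺][Br⁻] = 2.9×10⁻⁵
Because Q > Ksp (2.9×10⁻⁵ vs 4.5×10⁻⁶), a precipitate of TlBr forms.

Yes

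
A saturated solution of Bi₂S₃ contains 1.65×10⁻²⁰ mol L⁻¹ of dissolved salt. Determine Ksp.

Ksp = 1.32×10⁻⁹⁷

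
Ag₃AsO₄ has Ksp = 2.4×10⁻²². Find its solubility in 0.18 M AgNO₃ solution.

Ag₃AsO₄(s) ⇌ 3 Ag⁺(aq) + AsO₄³⁻(aq)
Let s be the solubility of Ag₃AsO₄ here. The common ion gives [Ag⁺] ≈ 0.18 M, and [AsO₄³⁻] = s.
Ksp = [Ag⁺]^3[AsO₄³⁻] = (0.18)^3s
s = 2.4×10⁻²² / (0.18)^3 = 4.1×10⁻²⁰
s = 4.1×10⁻²⁰ M

4.1×10⁻²⁰ M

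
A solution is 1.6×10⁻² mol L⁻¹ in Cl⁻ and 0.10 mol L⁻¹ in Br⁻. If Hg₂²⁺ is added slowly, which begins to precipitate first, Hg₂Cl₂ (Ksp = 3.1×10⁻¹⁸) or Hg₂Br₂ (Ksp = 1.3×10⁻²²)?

Each salt precipitates once Q = Ksp for that salt.
For Hg₂Cl₂: [Hg₂²⁺] = (Ksp/[Cl⁻]^2) = 1.2×10⁻¹⁴ mol L⁻¹
For Hg₂Br₂: [Hg₂²⁺] = (Ksp/[Br⁻]^2) = 1.3×10⁻²⁰ mol L⁻¹
The smaller threshold [Hg₂²⁺] is reached first, so Hg₂Br₂ precipitates first.

Hg₂Br₂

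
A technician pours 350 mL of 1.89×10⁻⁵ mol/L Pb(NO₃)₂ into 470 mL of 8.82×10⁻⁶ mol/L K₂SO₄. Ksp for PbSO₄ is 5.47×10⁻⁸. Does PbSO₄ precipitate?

No

After mixing, V = 350 mL + 470 mL = 820 mL.
[Pb²⁺] = (1.89×10⁻⁵)(350)/820 = 8.07×10⁻⁶ mol/L
[SO₄²⁻] = (8.82×10⁻⁶)(470)/820 = 5.06×10⁻⁶ mol/L
Q = [Pb²⁺][SO₄²⁻] = 4.08×10⁻¹¹
Q = 4.08×10⁻¹¹ < Ksp = 5.47×10⁻⁸, so the solution is unsaturated and no precipitate forms.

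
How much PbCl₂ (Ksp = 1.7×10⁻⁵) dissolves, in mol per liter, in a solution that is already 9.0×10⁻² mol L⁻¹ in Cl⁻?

2.1×10⁻³ M

PbCl₂(s) ⇌ Pb²⁺(aq) + 2 Cl⁻(aq)
Let s be the solubility of PbCl₂ here. The common ion gives [Cl⁻] ≈ 9.0×10⁻² mol L⁻¹, and [Pb²⁺] = s.
Ksp = [Pb²⁺][Cl⁻]^2 = s(9.0×10⁻²)^2
s = 1.7×10⁻⁵ / (9.0×10⁻²)^2 = 2.1×10⁻³
s = 2.1×10⁻³ mol L⁻¹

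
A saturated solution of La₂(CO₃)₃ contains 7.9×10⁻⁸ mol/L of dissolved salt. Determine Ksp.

Ksp = 3.3×10⁻³⁴

La₂(CO₃)₃(s) ⇌ 2 La³⁺(aq) + 3 CO₃²⁻(aq)
If s mol/L of La₂(CO₃)₃ dissolves, [La³⁺] = 2s and [CO₃²⁻] = 3s.
Ksp = [La³⁺]^2[CO₃²⁻]^3 = (2s)^2 · (3s)^3 = 108s^5
Ksp = 108 × (7.9×10⁻⁸)^5 = 3.3×10⁻³⁴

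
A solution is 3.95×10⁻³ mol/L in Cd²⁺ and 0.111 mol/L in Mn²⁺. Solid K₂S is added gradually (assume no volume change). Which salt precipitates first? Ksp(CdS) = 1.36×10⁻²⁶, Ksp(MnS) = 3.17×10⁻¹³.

CdS

Each salt precipitates once Q = Ksp for that salt.
For CdS: [S²⁻] = (Ksp/[Cd²⁺]) = 3.44×10⁻²⁴ mol/L
For MnS: [S²⁻] = (Ksp/[Mn²⁺]) = 2.86×10⁻¹² mol/L
The smaller threshold [S²⁻] is reached first, so CdS precipitates first.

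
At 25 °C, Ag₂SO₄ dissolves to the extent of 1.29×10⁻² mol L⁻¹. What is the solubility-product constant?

Ksp = 8.59×10⁻⁶

Ag₂SO₄(s) ⇌ 2 Ag⁺(aq) + SO₄²⁻(aq)
For each mole of Ag₂SO₄ that dissolves per liter, [Ag⁺] = 2s and [SO₄²⁻] = s; let s denote this solubility.
Ksp = [Ag⁺]^2[SO₄²⁻] = (2s)^2 · s = 4s^3
Ksp = 4 × (1.29×10⁻²)^3 = 8.59×10⁻⁶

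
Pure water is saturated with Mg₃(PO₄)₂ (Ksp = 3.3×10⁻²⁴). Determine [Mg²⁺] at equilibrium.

Mg₃(PO₄)₂(s) ⇌ 3 Mg²⁺(aq) + 2 PO₄³⁻(aq)
If s mol/L of Mg₃(PO₄)₂ dissolves, [Mg²⁺] = 3s and [PO₄³⁻] = 2s.
Ksp = [Mg²⁺]^3[PO₄³⁻]^2 = (3s)^3 · (2s)^2 = 108s^5 = 3.3×10⁻²⁴
s = 7.9×10⁻⁶ mol/L
[Mg²⁺] = 3s = 2.4×10⁻⁵ mol/L

2.4×10⁻⁵ M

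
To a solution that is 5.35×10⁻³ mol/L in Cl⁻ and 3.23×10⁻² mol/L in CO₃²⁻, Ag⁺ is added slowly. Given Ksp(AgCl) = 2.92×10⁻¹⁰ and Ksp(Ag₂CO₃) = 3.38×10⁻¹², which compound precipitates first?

AgCl

A salt starts to precipitate once the ion product Q reaches its Ksp.
For AgCl: [Ag⁺] = (Ksp/[Cl⁻]) = 5.46×10⁻⁸ mol/L
For Ag₂CO₃: [Ag⁺] = (Ksp/[CO₃²⁻])^(1/2) = 1.02×10⁻⁵ mol/L
AgCl requires the lower [Ag⁺], so it precipitates first.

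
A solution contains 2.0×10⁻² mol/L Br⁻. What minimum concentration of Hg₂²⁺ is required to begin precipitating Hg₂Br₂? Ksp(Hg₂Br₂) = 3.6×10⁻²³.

9.0×10⁻²⁰ M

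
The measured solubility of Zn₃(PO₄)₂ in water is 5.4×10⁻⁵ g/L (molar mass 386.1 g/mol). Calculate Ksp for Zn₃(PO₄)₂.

Ksp = 5.8×10⁻³³

s = (5.4×10⁻⁵ g L⁻¹)/(386.1 g mol⁻¹) = 1.399×10⁻⁷ M
Zn₃(PO₄)₂(s) ⇌ 3 Zn²⁺(aq) + 2 PO₄³⁻(aq)
Call the molar solubility s, so that [Zn²⁺] = 3s and [PO₄³⁻] = 2s.
Ksp = [Zn²⁺]^3[PO₄³⁻]^2 = (3s)^3 · (2s)^2 = 108s^5
Ksp = 108 × (1.399×10⁻⁷)^5 = 5.8×10⁻³³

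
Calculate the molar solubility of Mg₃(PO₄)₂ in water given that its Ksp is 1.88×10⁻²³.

Mg₃(PO₄)₂(s) ⇌ 3 Mg²⁺(aq) + 2 PO₄³⁻(aq)
Call the molar solubility s, so that [Mg²⁺] = 3s and [PO₄³⁻] = 2s.
Ksp = [Mg²⁺]^3[PO₄³⁻]^2 = (3s)^3 · (2s)^2 = 108s^5
108s^5 = 1.88×10⁻²³  ⇒  s^5 = 1.74×10⁻²⁵
s = (1.74×10⁻²⁵)^(1/5) = 1.12×10⁻⁵ M

1.12×10⁻⁵ M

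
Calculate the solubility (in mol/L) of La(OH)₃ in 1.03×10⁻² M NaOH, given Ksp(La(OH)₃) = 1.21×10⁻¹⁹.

La(OH)₃(s) ⇌ La³⁺(aq) + 3 OH⁻(aq)
OH⁻ is already present at 1.03×10⁻² M. If s mol/L of La(OH)₃ dissolves, [La³⁺] = s while [OH⁻] ≈ 1.03×10⁻² M.
Ksp = [La³⁺][OH⁻]^3 = s(1.03×10⁻²)^3
s = 1.21×10⁻¹⁹ / (1.03×10⁻²)^3 = 1.11×10⁻¹³
s = 1.11×10⁻¹³ M

1.11×10⁻¹³ M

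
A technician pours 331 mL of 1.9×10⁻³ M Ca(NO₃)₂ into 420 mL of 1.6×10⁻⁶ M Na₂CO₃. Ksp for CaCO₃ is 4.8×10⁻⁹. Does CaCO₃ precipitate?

After mixing, V = 331 mL + 420 mL = 751 mL.
[Ca²⁺] = (1.9×10⁻³)(331)/751 = 8.4×10⁻⁴ M
[CO₃²⁻] = (1.6×10⁻⁶)(420)/751 = 8.9×10⁻⁷ M
Q = [Ca²⁺][CO₃²⁻] = 7.5×10⁻¹⁰
Q < Ksp (7.5×10⁻¹⁰ vs 4.8×10⁻⁹); the solution remains unsaturated and no precipitate forms.

No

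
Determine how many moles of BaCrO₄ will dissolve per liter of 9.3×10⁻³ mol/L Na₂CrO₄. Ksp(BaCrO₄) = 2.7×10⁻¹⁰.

2.9×10⁻⁸ M

BaCrO₄(s) ⇌ Ba²⁺(aq) + CrO₄²⁻(aq)
With CrO₄²⁻ already at 9.3×10⁻³ mol/L and s small, take [CrO₄²⁻] ≈ 9.3×10⁻³ mol/L and [Ba²⁺] = s.
Ksp = [Ba²⁺][CrO₄²⁻] = s(9.3×10⁻³)
s = 2.7×10⁻¹⁰ / (9.3×10⁻³) = 2.9×10⁻⁸
s = 2.9×10⁻⁸ mol/L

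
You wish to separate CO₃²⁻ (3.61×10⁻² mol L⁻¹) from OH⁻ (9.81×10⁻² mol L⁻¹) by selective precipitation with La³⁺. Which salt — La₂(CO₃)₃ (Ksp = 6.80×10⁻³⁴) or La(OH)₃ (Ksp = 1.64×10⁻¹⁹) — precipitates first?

Precipitation begins when Q = Ksp.
For La₂(CO₃)₃: [La³⁺] = (Ksp/[CO₃²⁻]^3)^(1/2) = 3.80×10⁻¹⁵ mol L⁻¹
For La(OH)₃: [La³⁺] = (Ksp/[OH⁻]^3) = 1.74×10⁻¹⁶ mol L⁻¹
La(OH)₃ requires the lower [La³⁺], so it precipitates first.

La(OH)₃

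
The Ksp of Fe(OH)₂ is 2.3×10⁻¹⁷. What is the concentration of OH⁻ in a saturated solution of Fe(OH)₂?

Fe(OH)₂(s) ⇌ Fe²⁺(aq) + 2 OH⁻(aq)
If s mol/L of Fe(OH)₂ dissolves, [Fe²⁺] = s and [OH⁻] = 2s.
Ksp = [Fe²⁺][OH⁻]^2 = s · (2s)^2 = 4s^3 = 2.3×10⁻¹⁷
s = 1.8×10⁻⁶ M
[OH⁻] = 2s = 3.6×10⁻⁶ M

3.6×10⁻⁶ M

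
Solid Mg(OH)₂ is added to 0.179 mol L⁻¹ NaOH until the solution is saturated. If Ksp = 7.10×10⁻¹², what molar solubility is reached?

2.22×10⁻¹⁰ M

Mg(OH)₂(s) ⇌ Mg²⁺(aq) + 2 OH⁻(aq)
Let s be the solubility of Mg(OH)₂ here. The common ion gives [OH⁻] ≈ 0.179 mol L⁻¹, and [Mg²⁺] = s.
Ksp = [Mg²⁺][OH⁻]^2 = s(0.179)^2
s = 7.10×10⁻¹² / (0.179)^2 = 2.22×10⁻¹⁰
s = 2.22×10⁻¹⁰ mol L⁻¹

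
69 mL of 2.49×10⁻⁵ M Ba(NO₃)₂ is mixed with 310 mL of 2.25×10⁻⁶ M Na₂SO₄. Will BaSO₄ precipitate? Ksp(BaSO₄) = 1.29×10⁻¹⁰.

Total volume after mixing = 69 + 310 = 379 mL.
[Ba²⁺] = (2.49×10⁻⁵)(69)/379 = 4.53×10⁻⁶ M
[SO₄²⁻] = (2.25×10⁻⁶)(310)/379 = 1.84×10⁻⁶ M
Q = [Ba²⁺][SO₄²⁻] = 8.34×10⁻¹²
Q < Ksp (8.34×10⁻¹² vs 1.29×10⁻¹⁰); the solution remains unsaturated and no precipitate forms.

No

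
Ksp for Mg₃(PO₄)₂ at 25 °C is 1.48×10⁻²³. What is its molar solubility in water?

Mg₃(PO₄)₂(s) ⇌ 3 Mg²⁺(aq) + 2 PO₄³⁻(aq)
Let s be the molar solubility. Then [Mg²⁺] = 3s and [PO₄³⁻] = 2s.
Ksp = [Mg²⁺]^3[PO₄³⁻]^2 = (3s)^3 · (2s)^2 = 108s^5
108s^5 = 1.48×10⁻²³  ⇒  s^5 = 1.37×10⁻²⁵
s = 1.07×10⁻⁵ mol/L

1.07×10⁻⁵ M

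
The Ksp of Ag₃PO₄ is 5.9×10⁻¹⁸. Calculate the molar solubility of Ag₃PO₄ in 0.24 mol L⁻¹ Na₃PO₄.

Ag₃PO₄(s) ⇌ 3 Ag⁺(aq) + PO₄³⁻(aq)
With PO₄³⁻ already at 0.24 mol L⁻¹ and s small, take [PO₄³⁻] ≈ 0.24 mol L⁻¹ and [Ag⁺] = 3s.
Ksp = [Ag⁺]^3[PO₄³⁻] = (3s)^3(0.24)
(3s)^3 = 5.9×10⁻¹⁸ / (0.24) = 2.5×10⁻¹⁷
s = 9.7×10⁻⁷ mol L⁻¹

9.7×10⁻⁷ M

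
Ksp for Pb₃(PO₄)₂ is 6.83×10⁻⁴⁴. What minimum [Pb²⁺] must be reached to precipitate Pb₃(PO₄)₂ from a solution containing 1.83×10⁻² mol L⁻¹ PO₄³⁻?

5.89×10⁻¹⁴ M

The threshold for precipitation is Q = Ksp.
Pb₃(PO₄)₂(s) ⇌ 3 Pb²⁺(aq) + 2 PO₄³⁻(aq)
Ksp = [Pb²⁺]^3[PO₄³⁻]^2 = [Pb²⁺]^3(1.83×10⁻²)^2
[Pb²⁺]^3 = 6.83×10⁻⁴⁴ / (1.83×10⁻²)^2 = 2.04×10⁻⁴⁰
[Pb²⁺] = 5.89×10⁻¹⁴ mol L⁻¹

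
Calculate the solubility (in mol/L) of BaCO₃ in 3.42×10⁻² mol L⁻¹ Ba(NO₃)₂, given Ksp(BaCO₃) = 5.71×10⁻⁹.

BaCO₃(s) ⇌ Ba²⁺(aq) + CO₃²⁻(aq)
With Ba²⁺ already at 3.42×10⁻² mol L⁻¹ and s small, take [Ba²⁺] ≈ 3.42×10⁻² mol L⁻¹ and [CO₃²⁻] = s.
Ksp = [Ba²⁺][CO₃²⁻] = (3.42×10⁻²)s
s = 5.71×10⁻⁹ / (3.42×10⁻²) = 1.67×10⁻⁷
s = 1.67×10⁻⁷ mol L⁻¹

1.67×10⁻⁷ M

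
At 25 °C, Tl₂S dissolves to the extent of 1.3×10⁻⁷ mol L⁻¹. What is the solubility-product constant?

Ksp = 8.8×10⁻²¹

Tl₂S(s) ⇌ 2 Tl⁺(aq) + S²⁻(aq)
If s mol/L of Tl₂S dissolves, [Tl⁺] = 2s and [S²⁻] = s.
Ksp = [Tl⁺]^2[S²⁻] = (2s)^2 · s = 4s^3
Ksp = 4 × (1.3×10⁻⁷)^3 = 8.8×10⁻²¹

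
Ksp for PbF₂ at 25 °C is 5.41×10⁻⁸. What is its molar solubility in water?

PbF₂(s) ⇌ Pb²⁺(aq) + 2 F⁻(aq)
If s mol/L of PbF₂ dissolves, [Pb²⁺] = s and [F⁻] = 2s.
Ksp = [Pb²⁺][F⁻]^2 = s · (2s)^2 = 4s^3
4s^3 = 5.41×10⁻⁸  ⇒  s^3 = 1.35×10⁻⁸
Taking the 3rd root, s = 2.38×10⁻³ mol L⁻¹.

2.38×10⁻³ M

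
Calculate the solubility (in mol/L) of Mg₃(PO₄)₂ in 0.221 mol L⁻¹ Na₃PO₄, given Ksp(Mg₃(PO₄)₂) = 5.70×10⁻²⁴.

1.63×10⁻⁸ M

Mg₃(PO₄)₂(s) ⇌ 3 Mg²⁺(aq) + 2 PO₄³⁻(aq)
With PO₄³⁻ already at 0.221 mol L⁻¹ and s small, take [PO₄³⁻] ≈ 0.221 mol L⁻¹ and [Mg²⁺] = 3s.
Ksp = [Mg²⁺]^3[PO₄³⁻]^2 = (3s)^3(0.221)^2
(3s)^3 = 5.70×10⁻²⁴ / (0.221)^2 = 1.17×10⁻²²
s = 1.63×10⁻⁸ mol L⁻¹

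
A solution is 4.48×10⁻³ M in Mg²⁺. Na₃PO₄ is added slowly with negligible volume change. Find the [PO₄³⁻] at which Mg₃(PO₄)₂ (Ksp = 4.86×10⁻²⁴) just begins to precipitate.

A salt starts to precipitate once the ion product Q reaches its Ksp.
Mg₃(PO₄)₂(s) ⇌ 3 Mg²⁺(aq) + 2 PO₄³⁻(aq)
Ksp = [Mg²⁺]^3[PO₄³⁻]^2 = [PO₄³⁻]^2(4.48×10⁻³)^3
[PO₄³⁻]^2 = 4.86×10⁻²⁴ / (4.48×10⁻³)^3 = 5.41×10⁻¹⁷
[PO₄³⁻] = 7.35×10⁻⁹ M

7.35×10⁻⁹ M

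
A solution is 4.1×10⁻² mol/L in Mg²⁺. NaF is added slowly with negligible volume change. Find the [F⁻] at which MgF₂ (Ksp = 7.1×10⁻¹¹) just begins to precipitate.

4.2×10⁻⁵ M

Precipitation of each salt begins when its ion product equals Ksp.
MgF₂(s) ⇌ Mg²⁺(aq) + 2 F⁻(aq)
Ksp = [Mg²⁺][F⁻]^2 = [F⁻]^2(4.1×10⁻²)
[F⁻]^2 = 7.1×10⁻¹¹ / (4.1×10⁻²) = 1.7×10⁻⁹
[F⁻] = 4.2×10⁻⁵ mol/L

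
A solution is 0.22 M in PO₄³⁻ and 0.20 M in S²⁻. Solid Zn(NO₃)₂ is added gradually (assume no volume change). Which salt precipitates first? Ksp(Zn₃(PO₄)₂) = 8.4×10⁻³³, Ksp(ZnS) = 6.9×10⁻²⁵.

ZnS

Precipitation begins when Q = Ksp.
For Zn₃(PO₄)₂: [Zn²⁺] = (Ksp/[PO₄³⁻]^2)^(1/3) = 5.6×10⁻¹¹ M
For ZnS: [Zn²⁺] = (Ksp/[S²⁻]) = 3.5×10⁻²⁴ M
Since ZnS needs less Zn²⁺ to reach saturation, it precipitates first.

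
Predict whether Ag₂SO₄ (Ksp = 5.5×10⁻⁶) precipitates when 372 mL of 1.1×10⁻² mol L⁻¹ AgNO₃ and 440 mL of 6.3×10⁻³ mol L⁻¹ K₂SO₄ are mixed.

The combined volume is 812 mL.
[Ag⁺] = (1.1×10⁻²)(372)/812 = 5.0×10⁻³ mol L⁻¹
[SO₄²⁻] = (6.3×10⁻³)(440)/812 = 3.4×10⁻³ mol L⁻¹
Q = [Ag⁺]^2[SO₄²⁻] = 8.7×10⁻⁸
Q = 8.7×10⁻⁸ < Ksp = 5.5×10⁻⁶, so the solution is unsaturated and no precipitate forms.

No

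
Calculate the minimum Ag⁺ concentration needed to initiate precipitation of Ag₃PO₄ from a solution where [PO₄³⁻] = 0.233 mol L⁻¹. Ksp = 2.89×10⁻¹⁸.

Precipitation begins when Q = Ksp.
Ag₃PO₄(s) ⇌ 3 Ag⁺(aq) + PO₄³⁻(aq)
Ksp = [Ag⁺]^3[PO₄³⁻] = [Ag⁺]^3(0.233)
[Ag⁺]^3 = 2.89×10⁻¹⁸ / (0.233) = 1.24×10⁻¹⁷
[Ag⁺] = 2.31×10⁻⁶ mol L⁻¹

2.31×10⁻⁶ M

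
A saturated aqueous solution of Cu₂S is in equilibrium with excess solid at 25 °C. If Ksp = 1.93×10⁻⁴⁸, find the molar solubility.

Cu₂S(s) ⇌ 2 Cu⁺(aq) + S²⁻(aq)
If s mol/L of Cu₂S dissolves, [Cu⁺] = 2s and [S²⁻] = s.
Ksp = [Cu⁺]^2[S²⁻] = (2s)^2 · s = 4s^3
4s^3 = 1.93×10⁻⁴⁸  ⇒  s^3 = 4.83×10⁻⁴⁹
s = 7.84×10⁻¹⁷ mol/L

7.84×10⁻¹⁷ M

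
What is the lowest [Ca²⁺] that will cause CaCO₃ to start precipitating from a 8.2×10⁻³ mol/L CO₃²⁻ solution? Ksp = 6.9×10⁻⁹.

Each salt precipitates once Q = Ksp for that salt.
CaCO₃(s) ⇌ Ca²⁺(aq) + CO₃²⁻(aq)
Ksp = [Ca²⁺][CO₃²⁻] = [Ca²⁺](8.2×10⁻³)
[Ca²⁺] = 6.9×10⁻⁹ / (8.2×10⁻³) = 8.4×10⁻⁷
[Ca²⁺] = 8.4×10⁻⁷ mol/L

8.4×10⁻⁷ M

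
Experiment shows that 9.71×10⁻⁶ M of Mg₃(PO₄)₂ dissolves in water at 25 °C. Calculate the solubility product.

Ksp = 9.32×10⁻²⁴

Mg₃(PO₄)₂(s) ⇌ 3 Mg²⁺(aq) + 2 PO₄³⁻(aq)
Call the molar solubility s, so that [Mg²⁺] = 3s and [PO₄³⁻] = 2s.
Ksp = [Mg²⁺]^3[PO₄³⁻]^2 = (3s)^3 · (2s)^2 = 108s^5
Ksp = 108 × (9.71×10⁻⁶)^5 = 9.32×10⁻²⁴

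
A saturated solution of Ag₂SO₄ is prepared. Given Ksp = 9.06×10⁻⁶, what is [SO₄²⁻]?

1.31×10⁻² M

Ag₂SO₄(s) ⇌ 2 Ag⁺(aq) + SO₄²⁻(aq)
Call the molar solubility s, so that [Ag⁺] = 2s and [SO₄²⁻] = s.
Ksp = [Ag⁺]^2[SO₄²⁻] = (2s)^2 · s = 4s^3 = 9.06×10⁻⁶
s = 1.31×10⁻² mol L⁻¹
[SO₄²⁻] = s = 1.31×10⁻² mol L⁻¹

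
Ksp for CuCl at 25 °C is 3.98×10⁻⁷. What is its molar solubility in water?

6.31×10⁻⁴ M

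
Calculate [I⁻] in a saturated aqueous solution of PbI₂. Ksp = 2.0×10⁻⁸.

PbI₂(s) ⇌ Pb²⁺(aq) + 2 I⁻(aq)
With molar solubility s: [Pb²⁺] = s, [I⁻] = 2s.
Ksp = [Pb²⁺][I⁻]^2 = s · (2s)^2 = 4s^3 = 2.0×10⁻⁸
s = 1.7×10⁻³ M
[I⁻] = 2s = 3.4×10⁻³ M

3.4×10⁻³ M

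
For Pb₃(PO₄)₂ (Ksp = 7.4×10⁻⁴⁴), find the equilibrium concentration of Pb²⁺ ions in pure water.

2.8×10⁻⁹ M

Pb₃(PO₄)₂(s) ⇌ 3 Pb²⁺(aq) + 2 PO₄³⁻(aq)
With molar solubility s: [Pb²⁺] = 3s, [PO₄³⁻] = 2s.
Ksp = [Pb²⁺]^3[PO₄³⁻]^2 = (3s)^3 · (2s)^2 = 108s^5 = 7.4×10⁻⁴⁴
s = 9.3×10⁻¹⁰ mol/L
[Pb²⁺] = 3s = 2.8×10⁻⁹ mol/L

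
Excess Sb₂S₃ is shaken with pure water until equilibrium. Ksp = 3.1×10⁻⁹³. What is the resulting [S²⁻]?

3.7×10⁻¹⁹ M

Sb₂S₃(s) ⇌ 2 Sb³⁺(aq) + 3 S²⁻(aq)
Call the molar solubility s, so that [Sb³⁺] = 2s and [S²⁻] = 3s.
Ksp = [Sb³⁺]^2[S²⁻]^3 = (2s)^2 · (3s)^3 = 108s^5 = 3.1×10⁻⁹³
s = 1.2×10⁻¹⁹ M
[S²⁻] = 3s = 3.7×10⁻¹⁹ M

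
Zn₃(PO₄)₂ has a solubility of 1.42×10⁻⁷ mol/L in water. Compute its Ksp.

Zn₃(PO₄)₂(s) ⇌ 3 Zn²⁺(aq) + 2 PO₄³⁻(aq)
Call the molar solubility s, so that [Zn²⁺] = 3s and [PO₄³⁻] = 2s.
Ksp = [Zn²⁺]^3[PO₄³⁻]^2 = (3s)^3 · (2s)^2 = 108s^5
Ksp = 108 × (1.42×10⁻⁷)^5 = 6.24×10⁻³³

Ksp = 6.24×10⁻³³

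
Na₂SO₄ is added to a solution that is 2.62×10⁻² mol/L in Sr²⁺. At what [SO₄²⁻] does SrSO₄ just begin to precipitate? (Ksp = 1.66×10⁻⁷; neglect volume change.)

Precipitation of each salt begins when its ion product equals Ksp.
SrSO₄(s) ⇌ Sr²⁺(aq) + SO₄²⁻(aq)
Ksp = [Sr²⁺][SO₄²⁻] = [SO₄²⁻](2.62×10⁻²)
[SO₄²⁻] = 1.66×10⁻⁷ / (2.62×10⁻²) = 6.34×10⁻⁶
[SO₄²⁻] = 6.34×10⁻⁶ mol/L

6.34×10⁻⁶ M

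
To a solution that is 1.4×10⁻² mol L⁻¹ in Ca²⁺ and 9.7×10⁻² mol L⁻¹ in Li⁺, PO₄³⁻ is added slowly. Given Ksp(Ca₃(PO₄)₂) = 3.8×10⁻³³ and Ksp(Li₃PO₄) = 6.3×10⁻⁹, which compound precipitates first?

A salt starts to precipitate once the ion product Q reaches its Ksp.
For Ca₃(PO₄)₂: [PO₄³⁻] = (Ksp/[Ca²⁺]^3)^(1/2) = 3.7×10⁻¹⁴ mol L⁻¹
For Li₃PO₄: [PO₄³⁻] = (Ksp/[Li⁺]^3) = 6.9×10⁻⁶ mol L⁻¹
Since Ca₃(PO₄)₂ needs less PO₄³⁻ to reach saturation, it precipitates first.

Ca₃(PO₄)₂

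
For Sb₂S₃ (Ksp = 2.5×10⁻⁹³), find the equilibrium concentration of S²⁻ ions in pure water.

Sb₂S₃(s) ⇌ 2 Sb³⁺(aq) + 3 S²⁻(aq)
With molar solubility s: [Sb³⁺] = 2s, [S²⁻] = 3s.
Ksp = [Sb³⁺]^2[S²⁻]^3 = (2s)^2 · (3s)^3 = 108s^5 = 2.5×10⁻⁹³
s = 1.2×10⁻¹⁹ M
[S²⁻] = 3s = 3.5×10⁻¹⁹ M

3.5×10⁻¹⁹ M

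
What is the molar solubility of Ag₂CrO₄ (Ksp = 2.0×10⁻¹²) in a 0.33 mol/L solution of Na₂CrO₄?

1.2×10⁻⁶ M

Ag₂CrO₄(s) ⇌ 2 Ag⁺(aq) + CrO₄²⁻(aq)
With CrO₄²⁻ already at 0.33 mol/L and s small, take [CrO₄²⁻] ≈ 0.33 mol/L and [Ag⁺] = 2s.
Ksp = [Ag⁺]^2[CrO₄²⁻] = (2s)^2(0.33)
(2s)^2 = 2.0×10⁻¹² / (0.33) = 6.1×10⁻¹²
s = 1.2×10⁻⁶ mol/L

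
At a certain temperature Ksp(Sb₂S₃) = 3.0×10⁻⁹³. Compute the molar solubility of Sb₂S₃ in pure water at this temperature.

1.2×10⁻¹⁹ M

Sb₂S₃(s) ⇌ 2 Sb³⁺(aq) + 3 S²⁻(aq)
For each mole of Sb₂S₃ that dissolves per liter, [Sb³⁺] = 2s and [S²⁻] = 3s; let s denote this solubility.
Ksp = [Sb³⁺]^2[S²⁻]^3 = (2s)^2 · (3s)^3 = 108s^5
108s^5 = 3.0×10⁻⁹³  ⇒  s^5 = 2.8×10⁻⁹⁵
Taking the 5th root, s = 1.2×10⁻¹⁹ mol/L.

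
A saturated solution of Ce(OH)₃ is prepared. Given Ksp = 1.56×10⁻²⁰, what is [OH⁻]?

1.47×10⁻⁵ M

Ce(OH)₃(s) ⇌ Ce³⁺(aq) + 3 OH⁻(aq)
For each mole of Ce(OH)₃ that dissolves per liter, [Ce³⁺] = s and [OH⁻] = 3s; let s denote this solubility.
Ksp = [Ce³⁺][OH⁻]^3 = s · (3s)^3 = 27s^4 = 1.56×10⁻²⁰
s = 4.90×10⁻⁶ mol/L
[OH⁻] = 3s = 1.47×10⁻⁵ mol/L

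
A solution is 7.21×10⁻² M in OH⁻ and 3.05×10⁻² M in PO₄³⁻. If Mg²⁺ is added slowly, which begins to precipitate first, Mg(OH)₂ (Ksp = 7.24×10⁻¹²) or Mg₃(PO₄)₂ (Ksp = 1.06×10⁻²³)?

Mg(OH)₂

Each salt precipitates once Q = Ksp for that salt.
For Mg(OH)₂: [Mg²⁺] = (Ksp/[OH⁻]^2) = 1.39×10⁻⁹ M
For Mg₃(PO₄)₂: [Mg²⁺] = (Ksp/[PO₄³⁻]^2)^(1/3) = 2.25×10⁻⁷ M
Mg(OH)₂ requires the lower [Mg²⁺], so it precipitates first.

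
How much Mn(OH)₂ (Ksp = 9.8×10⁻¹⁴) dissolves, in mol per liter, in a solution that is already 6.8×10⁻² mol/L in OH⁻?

2.1×10⁻¹¹ M

Mn(OH)₂(s) ⇌ Mn²⁺(aq) + 2 OH⁻(aq)
Let s be the solubility of Mn(OH)₂ here. The common ion gives [OH⁻] ≈ 6.8×10⁻² mol/L, and [Mn²⁺] = s.
Ksp = [Mn²⁺][OH⁻]^2 = s(6.8×10⁻²)^2
s = 9.8×10⁻¹⁴ / (6.8×10⁻²)^2 = 2.1×10⁻¹¹
s = 2.1×10⁻¹¹ mol/L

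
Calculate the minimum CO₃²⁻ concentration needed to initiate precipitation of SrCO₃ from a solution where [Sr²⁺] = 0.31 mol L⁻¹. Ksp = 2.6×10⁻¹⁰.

8.4×10⁻¹⁰ M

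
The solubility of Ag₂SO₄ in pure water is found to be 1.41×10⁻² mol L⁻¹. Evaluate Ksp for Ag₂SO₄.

Ksp = 1.12×10⁻⁵

Ag₂SO₄(s) ⇌ 2 Ag⁺(aq) + SO₄²⁻(aq)
With molar solubility s: [Ag⁺] = 2s, [SO₄²⁻] = s.
Ksp = [Ag⁺]^2[SO₄²⁻] = (2s)^2 · s = 4s^3
Ksp = 4 × (1.41×10⁻²)^3 = 1.12×10⁻⁵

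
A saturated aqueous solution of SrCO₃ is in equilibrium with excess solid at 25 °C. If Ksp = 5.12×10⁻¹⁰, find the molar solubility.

SrCO₃(s) ⇌ Sr²⁺(aq) + CO₃²⁻(aq)
With molar solubility s: [Sr²⁺] = s, [CO₃²⁻] = s.
Ksp = [Sr²⁺][CO₃²⁻] = s · s = s^2
s^2 = 5.12×10⁻¹⁰
s = 2.26×10⁻⁵ mol/L

2.26×10⁻⁵ M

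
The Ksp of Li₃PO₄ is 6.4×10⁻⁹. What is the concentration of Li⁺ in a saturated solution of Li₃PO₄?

1.2×10⁻² M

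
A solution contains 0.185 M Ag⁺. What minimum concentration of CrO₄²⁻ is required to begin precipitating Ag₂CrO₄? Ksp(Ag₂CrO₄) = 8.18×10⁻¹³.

2.39×10⁻¹¹ M

The threshold for precipitation is Q = Ksp.
Ag₂CrO₄(s) ⇌ 2 Ag⁺(aq) + CrO₄²⁻(aq)
Ksp = [Ag⁺]^2[CrO₄²⁻] = [CrO₄²⁻](0.185)^2
[CrO₄²⁻] = 8.18×10⁻¹³ / (0.185)^2 = 2.39×10⁻¹¹
[CrO₄²⁻] = 2.39×10⁻¹¹ M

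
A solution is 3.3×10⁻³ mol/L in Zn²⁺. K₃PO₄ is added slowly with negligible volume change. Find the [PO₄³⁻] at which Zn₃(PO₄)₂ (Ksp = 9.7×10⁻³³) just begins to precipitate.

The threshold for precipitation is Q = Ksp.
Zn₃(PO₄)₂(s) ⇌ 3 Zn²⁺(aq) + 2 PO₄³⁻(aq)
Ksp = [Zn²⁺]^3[PO₄³⁻]^2 = [PO₄³⁻]^2(3.3×10⁻³)^3
[PO₄³⁻]^2 = 9.7×10⁻³³ / (3.3×10⁻³)^3 = 2.7×10⁻²⁵
[PO₄³⁻] = 5.2×10⁻¹³ mol/L

5.2×10⁻¹³ M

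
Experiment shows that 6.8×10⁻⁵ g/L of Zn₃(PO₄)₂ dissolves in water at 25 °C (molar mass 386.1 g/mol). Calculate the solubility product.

s = (6.8×10⁻⁵ g L⁻¹)/(386.1 g mol⁻¹) = 1.761×10⁻⁷ M
Zn₃(PO₄)₂(s) ⇌ 3 Zn²⁺(aq) + 2 PO₄³⁻(aq)
With molar solubility s: [Zn²⁺] = 3s, [PO₄³⁻] = 2s.
Ksp = [Zn²⁺]^3[PO₄³⁻]^2 = (3s)^3 · (2s)^2 = 108s^5
Ksp = 108 × (1.761×10⁻⁷)^5 = 1.8×10⁻³²

Ksp = 1.8×10⁻³²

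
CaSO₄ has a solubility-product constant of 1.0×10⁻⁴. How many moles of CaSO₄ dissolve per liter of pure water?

1.0×10⁻² M

CaSO₄(s) ⇌ Ca²⁺(aq) + SO₄²⁻(aq)
If s mol/L of CaSO₄ dissolves, [Ca²⁺] = s and [SO₄²⁻] = s.
Ksp = [Ca²⁺][SO₄²⁻] = s · s = s^2
s^2 = 1.0×10⁻⁴
s = 1.0×10⁻² mol/L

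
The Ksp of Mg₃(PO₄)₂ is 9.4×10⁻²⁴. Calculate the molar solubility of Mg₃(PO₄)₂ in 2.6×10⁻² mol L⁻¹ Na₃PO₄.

8.0×10⁻⁸ M

Mg₃(PO₄)₂(s) ⇌ 3 Mg²⁺(aq) + 2 PO₄³⁻(aq)
PO₄³⁻ is already present at 2.6×10⁻² mol L⁻¹. If s mol/L of Mg₃(PO₄)₂ dissolves, [Mg²⁺] = 3s while [PO₄³⁻] ≈ 2.6×10⁻² mol L⁻¹.
Ksp = [Mg²⁺]^3[PO₄³⁻]^2 = (3s)^3(2.6×10⁻²)^2
(3s)^3 = 9.4×10⁻²⁴ / (2.6×10⁻²)^2 = 1.4×10⁻²⁰
s = 8.0×10⁻⁸ mol L⁻¹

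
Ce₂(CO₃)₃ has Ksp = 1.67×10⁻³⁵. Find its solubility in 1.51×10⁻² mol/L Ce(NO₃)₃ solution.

1.39×10⁻¹¹ M

Ce₂(CO₃)₃(s) ⇌ 2 Ce³⁺(aq) + 3 CO₃²⁻(aq)
Ce³⁺ is already present at 1.51×10⁻² mol/L. If s mol/L of Ce₂(CO₃)₃ dissolves, [CO₃²⁻] = 3s while [Ce³⁺] ≈ 1.51×10⁻² mol/L.
Ksp = [Ce³⁺]^2[CO₃²⁻]^3 = (1.51×10⁻²)^2(3s)^3
(3s)^3 = 1.67×10⁻³⁵ / (1.51×10⁻²)^2 = 7.32×10⁻³²
s = 1.39×10⁻¹¹ mol/L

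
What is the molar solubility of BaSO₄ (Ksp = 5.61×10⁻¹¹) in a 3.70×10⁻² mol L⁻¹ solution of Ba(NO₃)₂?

1.52×10⁻⁹ M

BaSO₄(s) ⇌ Ba²⁺(aq) + SO₄²⁻(aq)
The solution already contains Ba²⁺ at 3.70×10⁻² mol L⁻¹. Let s be the molar solubility of BaSO₄.
[Ba²⁺] ≈ 3.70×10⁻² mol L⁻¹ (common ion dominates); [SO₄²⁻] = s.
Ksp = [Ba²⁺][SO₄²⁻] = (3.70×10⁻²)s
s = 5.61×10⁻¹¹ / (3.70×10⁻²) = 1.52×10⁻⁹
s = 1.52×10⁻⁹ mol L⁻¹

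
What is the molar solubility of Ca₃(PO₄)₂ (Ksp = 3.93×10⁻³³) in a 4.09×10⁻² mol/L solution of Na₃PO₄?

4.43×10⁻¹¹ M

Ca₃(PO₄)₂(s) ⇌ 3 Ca²⁺(aq) + 2 PO₄³⁻(aq)
The solution already contains PO₄³⁻ at 4.09×10⁻² mol/L. Let s be the molar solubility of Ca₃(PO₄)₂.
[PO₄³⁻] ≈ 4.09×10⁻² mol/L (common ion dominates); [Ca²⁺] = 3s.
Ksp = [Ca²⁺]^3[PO₄³⁻]^2 = (3s)^3(4.09×10⁻²)^2
(3s)^3 = 3.93×10⁻³³ / (4.09×10⁻²)^2 = 2.35×10⁻³⁰
s = 4.43×10⁻¹¹ mol/L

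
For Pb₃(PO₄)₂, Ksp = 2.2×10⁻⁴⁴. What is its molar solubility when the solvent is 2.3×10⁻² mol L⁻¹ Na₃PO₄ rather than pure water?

1.2×10⁻¹⁴ M

Pb₃(PO₄)₂(s) ⇌ 3 Pb²⁺(aq) + 2 PO₄³⁻(aq)
The solution already contains PO₄³⁻ at 2.3×10⁻² mol L⁻¹. Let s be the molar solubility of Pb₃(PO₄)₂.
[PO₄³⁻] ≈ 2.3×10⁻² mol L⁻¹ (common ion dominates); [Pb²⁺] = 3s.
Ksp = [Pb²⁺]^3[PO₄³⁻]^2 = (3s)^3(2.3×10⁻²)^2
(3s)^3 = 2.2×10⁻⁴⁴ / (2.3×10⁻²)^2 = 4.2×10⁻⁴¹
s = 1.2×10⁻¹⁴ mol L⁻¹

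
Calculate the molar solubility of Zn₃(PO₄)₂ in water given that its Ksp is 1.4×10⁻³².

Zn₃(PO₄)₂(s) ⇌ 3 Zn²⁺(aq) + 2 PO₄³⁻(aq)
With molar solubility s: [Zn²⁺] = 3s, [PO₄³⁻] = 2s.
Ksp = [Zn²⁺]^3[PO₄³⁻]^2 = (3s)^3 · (2s)^2 = 108s^5
108s^5 = 1.4×10⁻³²  ⇒  s^5 = 1.3×10⁻³⁴
s = (1.3×10⁻³⁴)^(1/5) = 1.7×10⁻⁷ M

1.7×10⁻⁷ M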